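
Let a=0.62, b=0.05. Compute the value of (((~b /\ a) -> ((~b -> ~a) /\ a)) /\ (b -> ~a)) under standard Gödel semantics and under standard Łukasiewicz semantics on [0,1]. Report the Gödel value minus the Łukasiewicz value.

-0.81

Gödel evaluation:
  ~b: Gödel ¬ of 0.05 = 0 (operand ≠ 0)
  (~b /\ a) = min(0, 0.62) = 0
  ~b: Gödel ¬ of 0.05 = 0 (operand ≠ 0)
  ~a: Gödel ¬ of 0.62 = 0 (operand ≠ 0)
  (~b -> ~a): 0 ≤ 0, so result = 1
  ((~b -> ~a) /\ a) = min(1, 0.62) = 0.62
  ((~b /\ a) -> ((~b -> ~a) /\ a)): 0 ≤ 0.62, so result = 1
  ~a: Gödel ¬ of 0.62 = 0 (operand ≠ 0)
  (b -> ~a): 0.05 > 0, so result = 0
  (((~b /\ a) -> ((~b -> ~a) /\ a)) /\ (b -> ~a)) = min(1, 0) = 0
  Gödel value = 0
Łukasiewicz evaluation:
  ~b: Łukasiewicz ¬ gives 1 − 0.05 = 0.95
  (~b /\ a) = min(0.95, 0.62) = 0.62
  ~b: Łukasiewicz ¬ gives 1 − 0.05 = 0.95
  ~a: Łukasiewicz ¬ gives 1 − 0.62 = 0.38
  (~b -> ~a): min(1, 1 − 0.95 + 0.38) = 0.43
  ((~b -> ~a) /\ a) = min(0.43, 0.62) = 0.43
  ((~b /\ a) -> ((~b -> ~a) /\ a)): min(1, 1 − 0.62 + 0.43) = 0.81
  ~a: Łukasiewicz ¬ gives 1 − 0.62 = 0.38
  (b -> ~a): min(1, 1 − 0.05 + 0.38) = 1
  (((~b /\ a) -> ((~b -> ~a) /\ a)) /\ (b -> ~a)) = min(0.81, 1) = 0.81
  Łukasiewicz value = 0.81
Difference: 0 − 0.81 = -0.81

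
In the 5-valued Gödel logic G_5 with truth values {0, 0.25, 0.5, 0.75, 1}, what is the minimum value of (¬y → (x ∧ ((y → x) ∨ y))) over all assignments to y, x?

The minimum is attained at y = 0, x = 0:
  ¬y: Gödel ¬ of 0 = 1 (operand is 0)
  (y → x): 0 ≤ 0, so result = 1
  ((y → x) ∨ y) = max(1, 0) = 1
  (x ∧ ((y → x) ∨ y)) = min(0, 1) = 0
  (¬y → (x ∧ ((y → x) ∨ y))): 1 > 0, so result = 0
Checking all 25 assignments confirms none give a value below 0.00.

0.00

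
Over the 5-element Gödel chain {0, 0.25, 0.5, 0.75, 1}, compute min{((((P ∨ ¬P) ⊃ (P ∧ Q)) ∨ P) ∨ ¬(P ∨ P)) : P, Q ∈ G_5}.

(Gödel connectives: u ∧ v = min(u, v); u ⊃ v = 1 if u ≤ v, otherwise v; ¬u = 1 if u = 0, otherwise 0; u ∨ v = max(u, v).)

The minimum is attained at P = 0.25, Q = 0:
  ¬P: Gödel ¬ of 0.25 = 0 (operand ≠ 0)
  (P ∨ ¬P) = max(0.25, 0) = 0.25
  (P ∧ Q) = min(0.25, 0) = 0
  ((P ∨ ¬P) ⊃ (P ∧ Q)): 0.25 > 0, so result = 0
  (((P ∨ ¬P) ⊃ (P ∧ Q)) ∨ P) = max(0, 0.25) = 0.25
  (P ∨ P) = max(0.25, 0.25) = 0.25
  ¬(P ∨ P): Gödel ¬ of 0.25 = 0 (operand ≠ 0)
  ((((P ∨ ¬P) ⊃ (P ∧ Q)) ∨ P) ∨ ¬(P ∨ P)) = max(0.25, 0) = 0.25
Checking all 25 assignments confirms none give a value below 0.25.

0.25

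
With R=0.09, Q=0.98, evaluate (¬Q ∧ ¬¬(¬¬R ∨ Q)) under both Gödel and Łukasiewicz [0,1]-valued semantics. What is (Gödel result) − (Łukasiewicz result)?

Gödel evaluation:
  ¬Q: Gödel ¬ of 0.98 = 0 (operand ≠ 0)
  ¬R: Gödel ¬ of 0.09 = 0 (operand ≠ 0)
  ¬¬R: Gödel ¬ of 0 = 1 (operand is 0)
  (¬¬R ∨ Q) = max(1, 0.98) = 1
  ¬(¬¬R ∨ Q): Gödel ¬ of 1 = 0 (operand ≠ 0)
  ¬¬(¬¬R ∨ Q): Gödel ¬ of 0 = 1 (operand is 0)
  (¬Q ∧ ¬¬(¬¬R ∨ Q)) = min(0, 1) = 0
  Gödel value = 0
Łukasiewicz evaluation:
  ¬Q: Łukasiewicz ¬ gives 1 − 0.98 = 0.02
  ¬R: Łukasiewicz ¬ gives 1 − 0.09 = 0.91
  ¬¬R: Łukasiewicz ¬ gives 1 − 0.91 = 0.09
  (¬¬R ∨ Q) = max(0.09, 0.98) = 0.98
  ¬(¬¬R ∨ Q): Łukasiewicz ¬ gives 1 − 0.98 = 0.02
  ¬¬(¬¬R ∨ Q): Łukasiewicz ¬ gives 1 − 0.02 = 0.98
  (¬Q ∧ ¬¬(¬¬R ∨ Q)) = min(0.02, 0.98) = 0.02
  Łukasiewicz value = 0.02
Difference: 0 − 0.02 = -0.02

-0.02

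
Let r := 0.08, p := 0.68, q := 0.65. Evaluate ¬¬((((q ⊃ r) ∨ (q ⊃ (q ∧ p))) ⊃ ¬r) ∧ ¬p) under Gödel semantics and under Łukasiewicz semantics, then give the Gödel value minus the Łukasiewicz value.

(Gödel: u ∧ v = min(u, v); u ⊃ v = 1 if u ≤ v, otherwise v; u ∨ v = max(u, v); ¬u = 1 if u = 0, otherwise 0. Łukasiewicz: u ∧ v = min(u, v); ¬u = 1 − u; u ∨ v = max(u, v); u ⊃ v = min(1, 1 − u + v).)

Gödel evaluation:
  (q ⊃ r): 0.65 > 0.08, so result = 0.08
  (q ∧ p) = min(0.65, 0.68) = 0.65
  (q ⊃ (q ∧ p)): 0.65 ≤ 0.65, so result = 1
  ((q ⊃ r) ∨ (q ⊃ (q ∧ p))) = max(0.08, 1) = 1
  ¬r: Gödel ¬ of 0.08 = 0 (operand ≠ 0)
  (((q ⊃ r) ∨ (q ⊃ (q ∧ p))) ⊃ ¬r): 1 > 0, so result = 0
  ¬p: Gödel ¬ of 0.68 = 0 (operand ≠ 0)
  ((((q ⊃ r) ∨ (q ⊃ (q ∧ p))) ⊃ ¬r) ∧ ¬p) = min(0, 0) = 0
  ¬((((q ⊃ r) ∨ (q ⊃ (q ∧ p))) ⊃ ¬r) ∧ ¬p): Gödel ¬ of 0 = 1 (operand is 0)
  ¬¬((((q ⊃ r) ∨ (q ⊃ (q ∧ p))) ⊃ ¬r) ∧ ¬p): Gödel ¬ of 1 = 0 (operand ≠ 0)
  Gödel value = 0
Łukasiewicz evaluation:
  (q ⊃ r): min(1, 1 − 0.65 + 0.08) = 0.43
  (q ∧ p) = min(0.65, 0.68) = 0.65
  (q ⊃ (q ∧ p)): min(1, 1 − 0.65 + 0.65) = 1
  ((q ⊃ r) ∨ (q ⊃ (q ∧ p))) = max(0.43, 1) = 1
  ¬r: Łukasiewicz ¬ gives 1 − 0.08 = 0.92
  (((q ⊃ r) ∨ (q ⊃ (q ∧ p))) ⊃ ¬r): min(1, 1 − 1 + 0.92) = 0.92
  ¬p: Łukasiewicz ¬ gives 1 − 0.68 = 0.32
  ((((q ⊃ r) ∨ (q ⊃ (q ∧ p))) ⊃ ¬r) ∧ ¬p) = min(0.92, 0.32) = 0.32
  ¬((((q ⊃ r) ∨ (q ⊃ (q ∧ p))) ⊃ ¬r) ∧ ¬p): Łukasiewicz ¬ gives 1 − 0.32 = 0.68
  ¬¬((((q ⊃ r) ∨ (q ⊃ (q ∧ p))) ⊃ ¬r) ∧ ¬p): Łukasiewicz ¬ gives 1 − 0.68 = 0.32
  Łukasiewicz value = 0.32
Difference: 0 − 0.32 = -0.32

-0.32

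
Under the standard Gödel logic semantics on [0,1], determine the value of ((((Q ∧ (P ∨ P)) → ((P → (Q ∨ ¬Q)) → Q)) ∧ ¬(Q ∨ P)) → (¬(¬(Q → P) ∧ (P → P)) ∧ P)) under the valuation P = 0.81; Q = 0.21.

1.00

(P ∨ P) = max(0.81, 0.81) = 0.81
(Q ∧ (P ∨ P)) = min(0.21, 0.81) = 0.21
¬Q: Gödel ¬ of 0.21 = 0 (operand ≠ 0)
(Q ∨ ¬Q) = max(0.21, 0) = 0.21
(P → (Q ∨ ¬Q)): 0.81 > 0.21, so result = 0.21
((P → (Q ∨ ¬Q)) → Q): 0.21 ≤ 0.21, so result = 1
((Q ∧ (P ∨ P)) → ((P → (Q ∨ ¬Q)) → Q)): 0.21 ≤ 1, so result = 1
(Q ∨ P) = max(0.21, 0.81) = 0.81
¬(Q ∨ P): Gödel ¬ of 0.81 = 0 (operand ≠ 0)
(((Q ∧ (P ∨ P)) → ((P → (Q ∨ ¬Q)) → Q)) ∧ ¬(Q ∨ P)) = min(1, 0) = 0
(Q → P): 0.21 ≤ 0.81, so result = 1
¬(Q → P): Gödel ¬ of 1 = 0 (operand ≠ 0)
(P → P): 0.81 ≤ 0.81, so result = 1
(¬(Q → P) ∧ (P → P)) = min(0, 1) = 0
¬(¬(Q → P) ∧ (P → P)): Gödel ¬ of 0 = 1 (operand is 0)
(¬(¬(Q → P) ∧ (P → P)) ∧ P) = min(1, 0.81) = 0.81
((((Q ∧ (P ∨ P)) → ((P → (Q ∨ ¬Q)) → Q)) ∧ ¬(Q ∨ P)) → (¬(¬(Q → P) ∧ (P → P)) ∧ P)): 0 ≤ 0.81, so result = 1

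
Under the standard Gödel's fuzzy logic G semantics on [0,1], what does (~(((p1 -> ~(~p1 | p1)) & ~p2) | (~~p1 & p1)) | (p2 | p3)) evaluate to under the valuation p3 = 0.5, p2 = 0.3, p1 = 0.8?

~p1: Gödel ¬ of 0.8 = 0 (operand ≠ 0)
(~p1 | p1) = max(0, 0.8) = 0.8
~(~p1 | p1): Gödel ¬ of 0.8 = 0 (operand ≠ 0)
(p1 -> ~(~p1 | p1)): 0.8 > 0, so result = 0
~p2: Gödel ¬ of 0.3 = 0 (operand ≠ 0)
((p1 -> ~(~p1 | p1)) & ~p2) = min(0, 0) = 0
~p1: Gödel ¬ of 0.8 = 0 (operand ≠ 0)
~~p1: Gödel ¬ of 0 = 1 (operand is 0)
(~~p1 & p1) = min(1, 0.8) = 0.8
(((p1 -> ~(~p1 | p1)) & ~p2) | (~~p1 & p1)) = max(0, 0.8) = 0.8
~(((p1 -> ~(~p1 | p1)) & ~p2) | (~~p1 & p1)): Gödel ¬ of 0.8 = 0 (operand ≠ 0)
(p2 | p3) = max(0.3, 0.5) = 0.5
(~(((p1 -> ~(~p1 | p1)) & ~p2) | (~~p1 & p1)) | (p2 | p3)) = max(0, 0.5) = 0.5

0.50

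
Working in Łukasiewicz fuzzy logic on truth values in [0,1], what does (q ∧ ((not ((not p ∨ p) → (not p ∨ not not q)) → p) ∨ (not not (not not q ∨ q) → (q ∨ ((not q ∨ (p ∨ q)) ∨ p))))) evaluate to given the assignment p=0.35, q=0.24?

0.24

not p: Łukasiewicz ¬ gives 1 − 0.35 = 0.65
(not p ∨ p) = max(0.65, 0.35) = 0.65
not p: Łukasiewicz ¬ gives 1 − 0.35 = 0.65
not q: Łukasiewicz ¬ gives 1 − 0.24 = 0.76
not not q: Łukasiewicz ¬ gives 1 − 0.76 = 0.24
(not p ∨ not not q) = max(0.65, 0.24) = 0.65
((not p ∨ p) → (not p ∨ not not q)): min(1, 1 − 0.65 + 0.65) = 1
not ((not p ∨ p) → (not p ∨ not not q)): Łukasiewicz ¬ gives 1 − 1 = 0
(not ((not p ∨ p) → (not p ∨ not not q)) → p): min(1, 1 − 0 + 0.35) = 1
not q: Łukasiewicz ¬ gives 1 − 0.24 = 0.76
not not q: Łukasiewicz ¬ gives 1 − 0.76 = 0.24
(not not q ∨ q) = max(0.24, 0.24) = 0.24
not (not not q ∨ q): Łukasiewicz ¬ gives 1 − 0.24 = 0.76
not not (not not q ∨ q): Łukasiewicz ¬ gives 1 − 0.76 = 0.24
not q: Łukasiewicz ¬ gives 1 − 0.24 = 0.76
(p ∨ q) = max(0.35, 0.24) = 0.35
(not q ∨ (p ∨ q)) = max(0.76, 0.35) = 0.76
((not q ∨ (p ∨ q)) ∨ p) = max(0.76, 0.35) = 0.76
(q ∨ ((not q ∨ (p ∨ q)) ∨ p)) = max(0.24, 0.76) = 0.76
(not not (not not q ∨ q) → (q ∨ ((not q ∨ (p ∨ q)) ∨ p))): min(1, 1 − 0.24 + 0.76) = 1
((not ((not p ∨ p) → (not p ∨ not not q)) → p) ∨ (not not (not not q ∨ q) → (q ∨ ((not q ∨ (p ∨ q)) ∨ p)))) = max(1, 1) = 1
(q ∧ ((not ((not p ∨ p) → (not p ∨ not not q)) → p) ∨ (not not (not not q ∨ q) → (q ∨ ((not q ∨ (p ∨ q)) ∨ p))))) = min(0.24, 1) = 0.24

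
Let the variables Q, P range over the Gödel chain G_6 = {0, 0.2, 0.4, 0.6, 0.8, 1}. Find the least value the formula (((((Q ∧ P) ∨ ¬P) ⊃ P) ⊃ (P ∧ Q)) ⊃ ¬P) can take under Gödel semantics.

The minimum is attained at Q = 0.2, P = 0.2:
  (Q ∧ P) = min(0.2, 0.2) = 0.2
  ¬P: Gödel ¬ of 0.2 = 0 (operand ≠ 0)
  ((Q ∧ P) ∨ ¬P) = max(0.2, 0) = 0.2
  (((Q ∧ P) ∨ ¬P) ⊃ P): 0.2 ≤ 0.2, so result = 1
  (P ∧ Q) = min(0.2, 0.2) = 0.2
  ((((Q ∧ P) ∨ ¬P) ⊃ P) ⊃ (P ∧ Q)): 1 > 0.2, so result = 0.2
  ¬P: Gödel ¬ of 0.2 = 0 (operand ≠ 0)
  (((((Q ∧ P) ∨ ¬P) ⊃ P) ⊃ (P ∧ Q)) ⊃ ¬P): 0.2 > 0, so result = 0
Checking all 36 assignments confirms none give a value below 0.00.

0.00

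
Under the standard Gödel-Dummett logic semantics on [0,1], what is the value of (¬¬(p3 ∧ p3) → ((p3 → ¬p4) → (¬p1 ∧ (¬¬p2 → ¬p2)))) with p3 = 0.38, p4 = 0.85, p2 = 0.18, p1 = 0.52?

(p3 ∧ p3) = min(0.38, 0.38) = 0.38
¬(p3 ∧ p3): Gödel ¬ of 0.38 = 0 (operand ≠ 0)
¬¬(p3 ∧ p3): Gödel ¬ of 0 = 1 (operand is 0)
¬p4: Gödel ¬ of 0.85 = 0 (operand ≠ 0)
(p3 → ¬p4): 0.38 > 0, so result = 0
¬p1: Gödel ¬ of 0.52 = 0 (operand ≠ 0)
¬p2: Gödel ¬ of 0.18 = 0 (operand ≠ 0)
¬¬p2: Gödel ¬ of 0 = 1 (operand is 0)
¬p2: Gödel ¬ of 0.18 = 0 (operand ≠ 0)
(¬¬p2 → ¬p2): 1 > 0, so result = 0
(¬p1 ∧ (¬¬p2 → ¬p2)) = min(0, 0) = 0
((p3 → ¬p4) → (¬p1 ∧ (¬¬p2 → ¬p2))): 0 ≤ 0, so result = 1
(¬¬(p3 ∧ p3) → ((p3 → ¬p4) → (¬p1 ∧ (¬¬p2 → ¬p2)))): 1 ≤ 1, so result = 1

1.00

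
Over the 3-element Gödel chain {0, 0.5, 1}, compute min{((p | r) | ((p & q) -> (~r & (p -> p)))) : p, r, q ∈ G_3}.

The minimum is attained at p = 0.5, r = 0.5, q = 0.5:
  (p | r) = max(0.5, 0.5) = 0.5
  (p & q) = min(0.5, 0.5) = 0.5
  ~r: Gödel ¬ of 0.5 = 0 (operand ≠ 0)
  (p -> p): 0.5 ≤ 0.5, so result = 1
  (~r & (p -> p)) = min(0, 1) = 0
  ((p & q) -> (~r & (p -> p))): 0.5 > 0, so result = 0
  ((p | r) | ((p & q) -> (~r & (p -> p)))) = max(0.5, 0) = 0.5
Checking all 27 assignments confirms none give a value below 0.50.

0.50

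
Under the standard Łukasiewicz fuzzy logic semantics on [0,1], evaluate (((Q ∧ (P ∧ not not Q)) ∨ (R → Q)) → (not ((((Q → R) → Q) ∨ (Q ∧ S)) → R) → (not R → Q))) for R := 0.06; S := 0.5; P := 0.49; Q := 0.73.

0.85

not Q: Łukasiewicz ¬ gives 1 − 0.73 = 0.27
not not Q: Łukasiewicz ¬ gives 1 − 0.27 = 0.73
(P ∧ not not Q) = min(0.49, 0.73) = 0.49
(Q ∧ (P ∧ not not Q)) = min(0.73, 0.49) = 0.49
(R → Q): min(1, 1 − 0.06 + 0.73) = 1
((Q ∧ (P ∧ not not Q)) ∨ (R → Q)) = max(0.49, 1) = 1
(Q → R): min(1, 1 − 0.73 + 0.06) = 0.33
((Q → R) → Q): min(1, 1 − 0.33 + 0.73) = 1
(Q ∧ S) = min(0.73, 0.5) = 0.5
(((Q → R) → Q) ∨ (Q ∧ S)) = max(1, 0.5) = 1
((((Q → R) → Q) ∨ (Q ∧ S)) → R): min(1, 1 − 1 + 0.06) = 0.06
not ((((Q → R) → Q) ∨ (Q ∧ S)) → R): Łukasiewicz ¬ gives 1 − 0.06 = 0.94
not R: Łukasiewicz ¬ gives 1 − 0.06 = 0.94
(not R → Q): min(1, 1 − 0.94 + 0.73) = 0.79
(not ((((Q → R) → Q) ∨ (Q ∧ S)) → R) → (not R → Q)): min(1, 1 − 0.94 + 0.79) = 0.85
(((Q ∧ (P ∧ not not Q)) ∨ (R → Q)) → (not ((((Q → R) → Q) ∨ (Q ∧ S)) → R) → (not R → Q))): min(1, 1 − 1 + 0.85) = 0.85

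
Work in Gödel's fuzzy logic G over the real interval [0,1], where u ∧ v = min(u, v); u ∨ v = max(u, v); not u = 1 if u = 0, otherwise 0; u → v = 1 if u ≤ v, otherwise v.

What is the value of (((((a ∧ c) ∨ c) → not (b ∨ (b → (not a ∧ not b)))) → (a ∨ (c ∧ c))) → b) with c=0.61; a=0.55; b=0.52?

0.52

(a ∧ c) = min(0.55, 0.61) = 0.55
((a ∧ c) ∨ c) = max(0.55, 0.61) = 0.61
not a: Gödel ¬ of 0.55 = 0 (operand ≠ 0)
not b: Gödel ¬ of 0.52 = 0 (operand ≠ 0)
(not a ∧ not b) = min(0, 0) = 0
(b → (not a ∧ not b)): 0.52 > 0, so result = 0
(b ∨ (b → (not a ∧ not b))) = max(0.52, 0) = 0.52
not (b ∨ (b → (not a ∧ not b))): Gödel ¬ of 0.52 = 0 (operand ≠ 0)
(((a ∧ c) ∨ c) → not (b ∨ (b → (not a ∧ not b)))): 0.61 > 0, so result = 0
(c ∧ c) = min(0.61, 0.61) = 0.61
(a ∨ (c ∧ c)) = max(0.55, 0.61) = 0.61
((((a ∧ c) ∨ c) → not (b ∨ (b → (not a ∧ not b)))) → (a ∨ (c ∧ c))): 0 ≤ 0.61, so result = 1
(((((a ∧ c) ∨ c) → not (b ∨ (b → (not a ∧ not b)))) → (a ∨ (c ∧ c))) → b): 1 > 0.52, so result = 0.52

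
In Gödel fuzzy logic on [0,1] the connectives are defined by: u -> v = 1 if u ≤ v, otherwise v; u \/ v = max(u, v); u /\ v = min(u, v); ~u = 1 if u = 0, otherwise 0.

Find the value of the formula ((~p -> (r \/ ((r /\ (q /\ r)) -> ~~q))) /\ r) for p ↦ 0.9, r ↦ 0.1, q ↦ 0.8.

0.10

~p: Gödel ¬ of 0.9 = 0 (operand ≠ 0)
(q /\ r) = min(0.8, 0.1) = 0.1
(r /\ (q /\ r)) = min(0.1, 0.1) = 0.1
~q: Gödel ¬ of 0.8 = 0 (operand ≠ 0)
~~q: Gödel ¬ of 0 = 1 (operand is 0)
((r /\ (q /\ r)) -> ~~q): 0.1 ≤ 1, so result = 1
(r \/ ((r /\ (q /\ r)) -> ~~q)) = max(0.1, 1) = 1
(~p -> (r \/ ((r /\ (q /\ r)) -> ~~q))): 0 ≤ 1, so result = 1
((~p -> (r \/ ((r /\ (q /\ r)) -> ~~q))) /\ r) = min(1, 0.1) = 0.1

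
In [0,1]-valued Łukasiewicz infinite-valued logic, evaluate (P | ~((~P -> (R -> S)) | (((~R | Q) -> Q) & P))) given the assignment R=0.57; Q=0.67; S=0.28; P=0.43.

~P: Łukasiewicz ¬ gives 1 − 0.43 = 0.57
(R -> S): min(1, 1 − 0.57 + 0.28) = 0.71
(~P -> (R -> S)): min(1, 1 − 0.57 + 0.71) = 1
~R: Łukasiewicz ¬ gives 1 − 0.57 = 0.43
(~R | Q) = max(0.43, 0.67) = 0.67
((~R | Q) -> Q): min(1, 1 − 0.67 + 0.67) = 1
(((~R | Q) -> Q) & P) = min(1, 0.43) = 0.43
((~P -> (R -> S)) | (((~R | Q) -> Q) & P)) = max(1, 0.43) = 1
~((~P -> (R -> S)) | (((~R | Q) -> Q) & P)): Łukasiewicz ¬ gives 1 − 1 = 0
(P | ~((~P -> (R -> S)) | (((~R | Q) -> Q) & P))) = max(0.43, 0) = 0.43

0.43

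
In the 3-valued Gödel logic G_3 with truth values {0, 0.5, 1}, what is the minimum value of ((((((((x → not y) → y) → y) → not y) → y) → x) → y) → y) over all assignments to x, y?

0.50

The minimum is attained at x = 0, y = 0.5:
  not y: Gödel ¬ of 0.5 = 0 (operand ≠ 0)
  (x → not y): 0 ≤ 0, so result = 1
  ((x → not y) → y): 1 > 0.5, so result = 0.5
  (((x → not y) → y) → y): 0.5 ≤ 0.5, so result = 1
  not y: Gödel ¬ of 0.5 = 0 (operand ≠ 0)
  ((((x → not y) → y) → y) → not y): 1 > 0, so result = 0
  (((((x → not y) → y) → y) → not y) → y): 0 ≤ 0.5, so result = 1
  ((((((x → not y) → y) → y) → not y) → y) → x): 1 > 0, so result = 0
  (((((((x → not y) → y) → y) → not y) → y) → x) → y): 0 ≤ 0.5, so result = 1
  ((((((((x → not y) → y) → y) → not y) → y) → x) → y) → y): 1 > 0.5, so result = 0.5
Checking all 9 assignments confirms none give a value below 0.50.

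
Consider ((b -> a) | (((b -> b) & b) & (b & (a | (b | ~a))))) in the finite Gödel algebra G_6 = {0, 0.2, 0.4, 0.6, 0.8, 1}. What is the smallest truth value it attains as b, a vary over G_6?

0.20

The minimum is attained at b = 0.2, a = 0:
  (b -> a): 0.2 > 0, so result = 0
  (b -> b): 0.2 ≤ 0.2, so result = 1
  ((b -> b) & b) = min(1, 0.2) = 0.2
  ~a: Gödel ¬ of 0 = 1 (operand is 0)
  (b | ~a) = max(0.2, 1) = 1
  (a | (b | ~a)) = max(0, 1) = 1
  (b & (a | (b | ~a))) = min(0.2, 1) = 0.2
  (((b -> b) & b) & (b & (a | (b | ~a)))) = min(0.2, 0.2) = 0.2
  ((b -> a) | (((b -> b) & b) & (b & (a | (b | ~a))))) = max(0, 0.2) = 0.2
Checking all 36 assignments confirms none give a value below 0.20.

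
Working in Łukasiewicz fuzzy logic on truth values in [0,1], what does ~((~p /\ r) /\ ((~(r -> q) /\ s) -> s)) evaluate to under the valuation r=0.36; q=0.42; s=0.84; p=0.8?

0.80

~p: Łukasiewicz ¬ gives 1 − 0.8 = 0.2
(~p /\ r) = min(0.2, 0.36) = 0.2
(r -> q): min(1, 1 − 0.36 + 0.42) = 1
~(r -> q): Łukasiewicz ¬ gives 1 − 1 = 0
(~(r -> q) /\ s) = min(0, 0.84) = 0
((~(r -> q) /\ s) -> s): min(1, 1 − 0 + 0.84) = 1
((~p /\ r) /\ ((~(r -> q) /\ s) -> s)) = min(0.2, 1) = 0.2
~((~p /\ r) /\ ((~(r -> q) /\ s) -> s)): Łukasiewicz ¬ gives 1 − 0.2 = 0.8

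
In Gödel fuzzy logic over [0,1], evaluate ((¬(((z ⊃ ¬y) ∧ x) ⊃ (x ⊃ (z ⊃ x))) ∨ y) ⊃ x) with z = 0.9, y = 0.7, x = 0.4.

¬y: Gödel ¬ of 0.7 = 0 (operand ≠ 0)
(z ⊃ ¬y): 0.9 > 0, so result = 0
((z ⊃ ¬y) ∧ x) = min(0, 0.4) = 0
(z ⊃ x): 0.9 > 0.4, so result = 0.4
(x ⊃ (z ⊃ x)): 0.4 ≤ 0.4, so result = 1
(((z ⊃ ¬y) ∧ x) ⊃ (x ⊃ (z ⊃ x))): 0 ≤ 1, so result = 1
¬(((z ⊃ ¬y) ∧ x) ⊃ (x ⊃ (z ⊃ x))): Gödel ¬ of 1 = 0 (operand ≠ 0)
(¬(((z ⊃ ¬y) ∧ x) ⊃ (x ⊃ (z ⊃ x))) ∨ y) = max(0, 0.7) = 0.7
((¬(((z ⊃ ¬y) ∧ x) ⊃ (x ⊃ (z ⊃ x))) ∨ y) ⊃ x): 0.7 > 0.4, so result = 0.4

0.40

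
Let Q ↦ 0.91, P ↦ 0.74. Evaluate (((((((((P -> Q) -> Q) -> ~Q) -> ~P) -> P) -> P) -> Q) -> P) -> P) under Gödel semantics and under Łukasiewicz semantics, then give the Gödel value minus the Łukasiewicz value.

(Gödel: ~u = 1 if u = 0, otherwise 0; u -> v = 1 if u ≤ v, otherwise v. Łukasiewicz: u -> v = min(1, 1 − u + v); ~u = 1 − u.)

0.09

Gödel evaluation:
  (P -> Q): 0.74 ≤ 0.91, so result = 1
  ((P -> Q) -> Q): 1 > 0.91, so result = 0.91
  ~Q: Gödel ¬ of 0.91 = 0 (operand ≠ 0)
  (((P -> Q) -> Q) -> ~Q): 0.91 > 0, so result = 0
  ~P: Gödel ¬ of 0.74 = 0 (operand ≠ 0)
  ((((P -> Q) -> Q) -> ~Q) -> ~P): 0 ≤ 0, so result = 1
  (((((P -> Q) -> Q) -> ~Q) -> ~P) -> P): 1 > 0.74, so result = 0.74
  ((((((P -> Q) -> Q) -> ~Q) -> ~P) -> P) -> P): 0.74 ≤ 0.74, so result = 1
  (((((((P -> Q) -> Q) -> ~Q) -> ~P) -> P) -> P) -> Q): 1 > 0.91, so result = 0.91
  ((((((((P -> Q) -> Q) -> ~Q) -> ~P) -> P) -> P) -> Q) -> P): 0.91 > 0.74, so result = 0.74
  (((((((((P -> Q) -> Q) -> ~Q) -> ~P) -> P) -> P) -> Q) -> P) -> P): 0.74 ≤ 0.74, so result = 1
  Gödel value = 1
Łukasiewicz evaluation:
  (P -> Q): min(1, 1 − 0.74 + 0.91) = 1
  ((P -> Q) -> Q): min(1, 1 − 1 + 0.91) = 0.91
  ~Q: Łukasiewicz ¬ gives 1 − 0.91 = 0.09
  (((P -> Q) -> Q) -> ~Q): min(1, 1 − 0.91 + 0.09) = 0.18
  ~P: Łukasiewicz ¬ gives 1 − 0.74 = 0.26
  ((((P -> Q) -> Q) -> ~Q) -> ~P): min(1, 1 − 0.18 + 0.26) = 1
  (((((P -> Q) -> Q) -> ~Q) -> ~P) -> P): min(1, 1 − 1 + 0.74) = 0.74
  ((((((P -> Q) -> Q) -> ~Q) -> ~P) -> P) -> P): min(1, 1 − 0.74 + 0.74) = 1
  (((((((P -> Q) -> Q) -> ~Q) -> ~P) -> P) -> P) -> Q): min(1, 1 − 1 + 0.91) = 0.91
  ((((((((P -> Q) -> Q) -> ~Q) -> ~P) -> P) -> P) -> Q) -> P): min(1, 1 − 0.91 + 0.74) = 0.83
  (((((((((P -> Q) -> Q) -> ~Q) -> ~P) -> P) -> P) -> Q) -> P) -> P): min(1, 1 − 0.83 + 0.74) = 0.91
  Łukasiewicz value = 0.91
Difference: 1 − 0.91 = 0.09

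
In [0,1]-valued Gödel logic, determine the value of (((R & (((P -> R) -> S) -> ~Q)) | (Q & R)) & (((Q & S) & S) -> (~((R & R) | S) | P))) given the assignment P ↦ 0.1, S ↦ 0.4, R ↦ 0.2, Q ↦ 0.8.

(P -> R): 0.1 ≤ 0.2, so result = 1
((P -> R) -> S): 1 > 0.4, so result = 0.4
~Q: Gödel ¬ of 0.8 = 0 (operand ≠ 0)
(((P -> R) -> S) -> ~Q): 0.4 > 0, so result = 0
(R & (((P -> R) -> S) -> ~Q)) = min(0.2, 0) = 0
(Q & R) = min(0.8, 0.2) = 0.2
((R & (((P -> R) -> S) -> ~Q)) | (Q & R)) = max(0, 0.2) = 0.2
(Q & S) = min(0.8, 0.4) = 0.4
((Q & S) & S) = min(0.4, 0.4) = 0.4
(R & R) = min(0.2, 0.2) = 0.2
((R & R) | S) = max(0.2, 0.4) = 0.4
~((R & R) | S): Gödel ¬ of 0.4 = 0 (operand ≠ 0)
(~((R & R) | S) | P) = max(0, 0.1) = 0.1
(((Q & S) & S) -> (~((R & R) | S) | P)): 0.4 > 0.1, so result = 0.1
(((R & (((P -> R) -> S) -> ~Q)) | (Q & R)) & (((Q & S) & S) -> (~((R & R) | S) | P))) = min(0.2, 0.1) = 0.1

0.10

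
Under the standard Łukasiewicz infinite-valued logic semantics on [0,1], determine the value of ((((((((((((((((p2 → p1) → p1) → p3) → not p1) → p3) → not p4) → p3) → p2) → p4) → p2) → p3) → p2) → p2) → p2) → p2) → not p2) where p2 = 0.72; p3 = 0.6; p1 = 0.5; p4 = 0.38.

(p2 → p1): min(1, 1 − 0.72 + 0.5) = 0.78
((p2 → p1) → p1): min(1, 1 − 0.78 + 0.5) = 0.72
(((p2 → p1) → p1) → p3): min(1, 1 − 0.72 + 0.6) = 0.88
not p1: Łukasiewicz ¬ gives 1 − 0.5 = 0.5
((((p2 → p1) → p1) → p3) → not p1): min(1, 1 − 0.88 + 0.5) = 0.62
(((((p2 → p1) → p1) → p3) → not p1) → p3): min(1, 1 − 0.62 + 0.6) = 0.98
not p4: Łukasiewicz ¬ gives 1 − 0.38 = 0.62
((((((p2 → p1) → p1) → p3) → not p1) → p3) → not p4): min(1, 1 − 0.98 + 0.62) = 0.64
(((((((p2 → p1) → p1) → p3) → not p1) → p3) → not p4) → p3): min(1, 1 − 0.64 + 0.6) = 0.96
((((((((p2 → p1) → p1) → p3) → not p1) → p3) → not p4) → p3) → p2): min(1, 1 − 0.96 + 0.72) = 0.76
(((((((((p2 → p1) → p1) → p3) → not p1) → p3) → not p4) → p3) → p2) → p4): min(1, 1 − 0.76 + 0.38) = 0.62
((((((((((p2 → p1) → p1) → p3) → not p1) → p3) → not p4) → p3) → p2) → p4) → p2): min(1, 1 − 0.62 + 0.72) = 1
(((((((((((p2 → p1) → p1) → p3) → not p1) → p3) → not p4) → p3) → p2) → p4) → p2) → p3): min(1, 1 − 1 + 0.6) = 0.6
((((((((((((p2 → p1) → p1) → p3) → not p1) → p3) → not p4) → p3) → p2) → p4) → p2) → p3) → p2): min(1, 1 − 0.6 + 0.72) = 1
(((((((((((((p2 → p1) → p1) → p3) → not p1) → p3) → not p4) → p3) → p2) → p4) → p2) → p3) → p2) → p2): min(1, 1 − 1 + 0.72) = 0.72
((((((((((((((p2 → p1) → p1) → p3) → not p1) → p3) → not p4) → p3) → p2) → p4) → p2) → p3) → p2) → p2) → p2): min(1, 1 − 0.72 + 0.72) = 1
(((((((((((((((p2 → p1) → p1) → p3) → not p1) → p3) → not p4) → p3) → p2) → p4) → p2) → p3) → p2) → p2) → p2) → p2): min(1, 1 − 1 + 0.72) = 0.72
not p2: Łukasiewicz ¬ gives 1 − 0.72 = 0.28
((((((((((((((((p2 → p1) → p1) → p3) → not p1) → p3) → not p4) → p3) → p2) → p4) → p2) → p3) → p2) → p2) → p2) → p2) → not p2): min(1, 1 − 0.72 + 0.28) = 0.56

0.56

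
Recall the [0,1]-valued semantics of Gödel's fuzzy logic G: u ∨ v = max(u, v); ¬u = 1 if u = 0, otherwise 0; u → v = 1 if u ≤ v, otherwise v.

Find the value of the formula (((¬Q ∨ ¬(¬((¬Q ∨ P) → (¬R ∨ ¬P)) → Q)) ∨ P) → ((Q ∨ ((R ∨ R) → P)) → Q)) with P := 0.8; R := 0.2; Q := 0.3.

¬Q: Gödel ¬ of 0.3 = 0 (operand ≠ 0)
¬Q: Gödel ¬ of 0.3 = 0 (operand ≠ 0)
(¬Q ∨ P) = max(0, 0.8) = 0.8
¬R: Gödel ¬ of 0.2 = 0 (operand ≠ 0)
¬P: Gödel ¬ of 0.8 = 0 (operand ≠ 0)
(¬R ∨ ¬P) = max(0, 0) = 0
((¬Q ∨ P) → (¬R ∨ ¬P)): 0.8 > 0, so result = 0
¬((¬Q ∨ P) → (¬R ∨ ¬P)): Gödel ¬ of 0 = 1 (operand is 0)
(¬((¬Q ∨ P) → (¬R ∨ ¬P)) → Q): 1 > 0.3, so result = 0.3
¬(¬((¬Q ∨ P) → (¬R ∨ ¬P)) → Q): Gödel ¬ of 0.3 = 0 (operand ≠ 0)
(¬Q ∨ ¬(¬((¬Q ∨ P) → (¬R ∨ ¬P)) → Q)) = max(0, 0) = 0
((¬Q ∨ ¬(¬((¬Q ∨ P) → (¬R ∨ ¬P)) → Q)) ∨ P) = max(0, 0.8) = 0.8
(R ∨ R) = max(0.2, 0.2) = 0.2
((R ∨ R) → P): 0.2 ≤ 0.8, so result = 1
(Q ∨ ((R ∨ R) → P)) = max(0.3, 1) = 1
((Q ∨ ((R ∨ R) → P)) → Q): 1 > 0.3, so result = 0.3
(((¬Q ∨ ¬(¬((¬Q ∨ P) → (¬R ∨ ¬P)) → Q)) ∨ P) → ((Q ∨ ((R ∨ R) → P)) → Q)): 0.8 > 0.3, so result = 0.3

0.30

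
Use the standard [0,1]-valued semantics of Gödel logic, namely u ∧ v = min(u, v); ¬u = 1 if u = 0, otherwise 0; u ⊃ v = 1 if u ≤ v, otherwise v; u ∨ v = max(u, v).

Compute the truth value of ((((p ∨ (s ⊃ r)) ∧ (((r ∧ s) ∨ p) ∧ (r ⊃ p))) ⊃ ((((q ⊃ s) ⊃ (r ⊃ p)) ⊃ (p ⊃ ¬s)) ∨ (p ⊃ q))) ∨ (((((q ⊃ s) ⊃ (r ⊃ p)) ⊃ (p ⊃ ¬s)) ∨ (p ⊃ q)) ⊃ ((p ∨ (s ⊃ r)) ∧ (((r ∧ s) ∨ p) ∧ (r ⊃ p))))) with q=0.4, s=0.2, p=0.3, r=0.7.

(s ⊃ r): 0.2 ≤ 0.7, so result = 1
(p ∨ (s ⊃ r)) = max(0.3, 1) = 1
(r ∧ s) = min(0.7, 0.2) = 0.2
((r ∧ s) ∨ p) = max(0.2, 0.3) = 0.3
(r ⊃ p): 0.7 > 0.3, so result = 0.3
(((r ∧ s) ∨ p) ∧ (r ⊃ p)) = min(0.3, 0.3) = 0.3
((p ∨ (s ⊃ r)) ∧ (((r ∧ s) ∨ p) ∧ (r ⊃ p))) = min(1, 0.3) = 0.3
(q ⊃ s): 0.4 > 0.2, so result = 0.2
(r ⊃ p): 0.7 > 0.3, so result = 0.3
((q ⊃ s) ⊃ (r ⊃ p)): 0.2 ≤ 0.3, so result = 1
¬s: Gödel ¬ of 0.2 = 0 (operand ≠ 0)
(p ⊃ ¬s): 0.3 > 0, so result = 0
(((q ⊃ s) ⊃ (r ⊃ p)) ⊃ (p ⊃ ¬s)): 1 > 0, so result = 0
(p ⊃ q): 0.3 ≤ 0.4, so result = 1
((((q ⊃ s) ⊃ (r ⊃ p)) ⊃ (p ⊃ ¬s)) ∨ (p ⊃ q)) = max(0, 1) = 1
(((p ∨ (s ⊃ r)) ∧ (((r ∧ s) ∨ p) ∧ (r ⊃ p))) ⊃ ((((q ⊃ s) ⊃ (r ⊃ p)) ⊃ (p ⊃ ¬s)) ∨ (p ⊃ q))): 0.3 ≤ 1, so result = 1
(q ⊃ s): 0.4 > 0.2, so result = 0.2
(r ⊃ p): 0.7 > 0.3, so result = 0.3
((q ⊃ s) ⊃ (r ⊃ p)): 0.2 ≤ 0.3, so result = 1
¬s: Gödel ¬ of 0.2 = 0 (operand ≠ 0)
(p ⊃ ¬s): 0.3 > 0, so result = 0
(((q ⊃ s) ⊃ (r ⊃ p)) ⊃ (p ⊃ ¬s)): 1 > 0, so result = 0
(p ⊃ q): 0.3 ≤ 0.4, so result = 1
((((q ⊃ s) ⊃ (r ⊃ p)) ⊃ (p ⊃ ¬s)) ∨ (p ⊃ q)) = max(0, 1) = 1
(s ⊃ r): 0.2 ≤ 0.7, so result = 1
(p ∨ (s ⊃ r)) = max(0.3, 1) = 1
(r ∧ s) = min(0.7, 0.2) = 0.2
((r ∧ s) ∨ p) = max(0.2, 0.3) = 0.3
(r ⊃ p): 0.7 > 0.3, so result = 0.3
(((r ∧ s) ∨ p) ∧ (r ⊃ p)) = min(0.3, 0.3) = 0.3
((p ∨ (s ⊃ r)) ∧ (((r ∧ s) ∨ p) ∧ (r ⊃ p))) = min(1, 0.3) = 0.3
(((((q ⊃ s) ⊃ (r ⊃ p)) ⊃ (p ⊃ ¬s)) ∨ (p ⊃ q)) ⊃ ((p ∨ (s ⊃ r)) ∧ (((r ∧ s) ∨ p) ∧ (r ⊃ p)))): 1 > 0.3, so result = 0.3
((((p ∨ (s ⊃ r)) ∧ (((r ∧ s) ∨ p) ∧ (r ⊃ p))) ⊃ ((((q ⊃ s) ⊃ (r ⊃ p)) ⊃ (p ⊃ ¬s)) ∨ (p ⊃ q))) ∨ (((((q ⊃ s) ⊃ (r ⊃ p)) ⊃ (p ⊃ ¬s)) ∨ (p ⊃ q)) ⊃ ((p ∨ (s ⊃ r)) ∧ (((r ∧ s) ∨ p) ∧ (r ⊃ p))))) = max(1, 0.3) = 1

1.00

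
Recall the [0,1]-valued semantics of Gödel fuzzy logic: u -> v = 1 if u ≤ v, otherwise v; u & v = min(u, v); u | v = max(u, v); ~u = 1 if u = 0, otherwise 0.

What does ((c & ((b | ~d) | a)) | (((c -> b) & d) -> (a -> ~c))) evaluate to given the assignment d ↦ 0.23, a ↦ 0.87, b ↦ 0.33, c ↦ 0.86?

0.86

~d: Gödel ¬ of 0.23 = 0 (operand ≠ 0)
(b | ~d) = max(0.33, 0) = 0.33
((b | ~d) | a) = max(0.33, 0.87) = 0.87
(c & ((b | ~d) | a)) = min(0.86, 0.87) = 0.86
(c -> b): 0.86 > 0.33, so result = 0.33
((c -> b) & d) = min(0.33, 0.23) = 0.23
~c: Gödel ¬ of 0.86 = 0 (operand ≠ 0)
(a -> ~c): 0.87 > 0, so result = 0
(((c -> b) & d) -> (a -> ~c)): 0.23 > 0, so result = 0
((c & ((b | ~d) | a)) | (((c -> b) & d) -> (a -> ~c))) = max(0.86, 0) = 0.86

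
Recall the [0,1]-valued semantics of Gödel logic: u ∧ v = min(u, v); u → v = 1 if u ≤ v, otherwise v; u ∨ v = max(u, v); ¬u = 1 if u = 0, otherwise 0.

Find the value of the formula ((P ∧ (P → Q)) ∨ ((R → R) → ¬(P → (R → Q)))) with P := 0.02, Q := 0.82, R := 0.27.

(P → Q): 0.02 ≤ 0.82, so result = 1
(P ∧ (P → Q)) = min(0.02, 1) = 0.02
(R → R): 0.27 ≤ 0.27, so result = 1
(R → Q): 0.27 ≤ 0.82, so result = 1
(P → (R → Q)): 0.02 ≤ 1, so result = 1
¬(P → (R → Q)): Gödel ¬ of 1 = 0 (operand ≠ 0)
((R → R) → ¬(P → (R → Q))): 1 > 0, so result = 0
((P ∧ (P → Q)) ∨ ((R → R) → ¬(P → (R → Q)))) = max(0.02, 0) = 0.02

0.02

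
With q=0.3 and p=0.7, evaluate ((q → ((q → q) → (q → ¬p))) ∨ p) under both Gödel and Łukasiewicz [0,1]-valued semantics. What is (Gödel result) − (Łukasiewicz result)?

Gödel evaluation:
  (q → q): 0.3 ≤ 0.3, so result = 1
  ¬p: Gödel ¬ of 0.7 = 0 (operand ≠ 0)
  (q → ¬p): 0.3 > 0, so result = 0
  ((q → q) → (q → ¬p)): 1 > 0, so result = 0
  (q → ((q → q) → (q → ¬p))): 0.3 > 0, so result = 0
  ((q → ((q → q) → (q → ¬p))) ∨ p) = max(0, 0.7) = 0.7
  Gödel value = 0.7
Łukasiewicz evaluation:
  (q → q): min(1, 1 − 0.3 + 0.3) = 1
  ¬p: Łukasiewicz ¬ gives 1 − 0.7 = 0.3
  (q → ¬p): min(1, 1 − 0.3 + 0.3) = 1
  ((q → q) → (q → ¬p)): min(1, 1 − 1 + 1) = 1
  (q → ((q → q) → (q → ¬p))): min(1, 1 − 0.3 + 1) = 1
  ((q → ((q → q) → (q → ¬p))) ∨ p) = max(1, 0.7) = 1
  Łukasiewicz value = 1
Difference: 0.7 − 1 = -0.30

-0.30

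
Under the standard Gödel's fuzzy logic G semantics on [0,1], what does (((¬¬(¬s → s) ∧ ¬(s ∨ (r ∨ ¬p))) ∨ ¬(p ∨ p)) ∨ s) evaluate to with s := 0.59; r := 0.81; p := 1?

0.59

¬s: Gödel ¬ of 0.59 = 0 (operand ≠ 0)
(¬s → s): 0 ≤ 0.59, so result = 1
¬(¬s → s): Gödel ¬ of 1 = 0 (operand ≠ 0)
¬¬(¬s → s): Gödel ¬ of 0 = 1 (operand is 0)
¬p: Gödel ¬ of 1 = 0 (operand ≠ 0)
(r ∨ ¬p) = max(0.81, 0) = 0.81
(s ∨ (r ∨ ¬p)) = max(0.59, 0.81) = 0.81
¬(s ∨ (r ∨ ¬p)): Gödel ¬ of 0.81 = 0 (operand ≠ 0)
(¬¬(¬s → s) ∧ ¬(s ∨ (r ∨ ¬p))) = min(1, 0) = 0
(p ∨ p) = max(1, 1) = 1
¬(p ∨ p): Gödel ¬ of 1 = 0 (operand ≠ 0)
((¬¬(¬s → s) ∧ ¬(s ∨ (r ∨ ¬p))) ∨ ¬(p ∨ p)) = max(0, 0) = 0
(((¬¬(¬s → s) ∧ ¬(s ∨ (r ∨ ¬p))) ∨ ¬(p ∨ p)) ∨ s) = max(0, 0.59) = 0.59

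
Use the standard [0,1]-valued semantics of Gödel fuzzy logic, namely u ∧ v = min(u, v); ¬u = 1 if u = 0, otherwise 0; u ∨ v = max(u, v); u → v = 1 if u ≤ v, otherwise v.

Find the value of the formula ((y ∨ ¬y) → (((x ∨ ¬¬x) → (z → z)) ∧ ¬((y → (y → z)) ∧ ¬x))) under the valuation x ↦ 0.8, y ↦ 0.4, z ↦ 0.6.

¬y: Gödel ¬ of 0.4 = 0 (operand ≠ 0)
(y ∨ ¬y) = max(0.4, 0) = 0.4
¬x: Gödel ¬ of 0.8 = 0 (operand ≠ 0)
¬¬x: Gödel ¬ of 0 = 1 (operand is 0)
(x ∨ ¬¬x) = max(0.8, 1) = 1
(z → z): 0.6 ≤ 0.6, so result = 1
((x ∨ ¬¬x) → (z → z)): 1 ≤ 1, so result = 1
(y → z): 0.4 ≤ 0.6, so result = 1
(y → (y → z)): 0.4 ≤ 1, so result = 1
¬x: Gödel ¬ of 0.8 = 0 (operand ≠ 0)
((y → (y → z)) ∧ ¬x) = min(1, 0) = 0
¬((y → (y → z)) ∧ ¬x): Gödel ¬ of 0 = 1 (operand is 0)
(((x ∨ ¬¬x) → (z → z)) ∧ ¬((y → (y → z)) ∧ ¬x)) = min(1, 1) = 1
((y ∨ ¬y) → (((x ∨ ¬¬x) → (z → z)) ∧ ¬((y → (y → z)) ∧ ¬x))): 0.4 ≤ 1, so result = 1

1.00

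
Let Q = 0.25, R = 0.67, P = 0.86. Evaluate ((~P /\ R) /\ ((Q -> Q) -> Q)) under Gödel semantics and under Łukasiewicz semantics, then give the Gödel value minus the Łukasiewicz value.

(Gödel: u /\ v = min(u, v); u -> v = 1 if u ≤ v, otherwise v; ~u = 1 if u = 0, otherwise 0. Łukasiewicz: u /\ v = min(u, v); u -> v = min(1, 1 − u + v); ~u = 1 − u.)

-0.14

Gödel evaluation:
  ~P: Gödel ¬ of 0.86 = 0 (operand ≠ 0)
  (~P /\ R) = min(0, 0.67) = 0
  (Q -> Q): 0.25 ≤ 0.25, so result = 1
  ((Q -> Q) -> Q): 1 > 0.25, so result = 0.25
  ((~P /\ R) /\ ((Q -> Q) -> Q)) = min(0, 0.25) = 0
  Gödel value = 0
Łukasiewicz evaluation:
  ~P: Łukasiewicz ¬ gives 1 − 0.86 = 0.14
  (~P /\ R) = min(0.14, 0.67) = 0.14
  (Q -> Q): min(1, 1 − 0.25 + 0.25) = 1
  ((Q -> Q) -> Q): min(1, 1 − 1 + 0.25) = 0.25
  ((~P /\ R) /\ ((Q -> Q) -> Q)) = min(0.14, 0.25) = 0.14
  Łukasiewicz value = 0.14
Difference: 0 − 0.14 = -0.14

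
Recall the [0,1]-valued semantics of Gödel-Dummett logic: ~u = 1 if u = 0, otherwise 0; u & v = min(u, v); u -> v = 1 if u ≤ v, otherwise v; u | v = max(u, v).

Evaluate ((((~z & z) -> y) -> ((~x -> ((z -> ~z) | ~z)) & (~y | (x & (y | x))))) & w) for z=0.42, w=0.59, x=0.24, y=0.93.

0.24

~z: Gödel ¬ of 0.42 = 0 (operand ≠ 0)
(~z & z) = min(0, 0.42) = 0
((~z & z) -> y): 0 ≤ 0.93, so result = 1
~x: Gödel ¬ of 0.24 = 0 (operand ≠ 0)
~z: Gödel ¬ of 0.42 = 0 (operand ≠ 0)
(z -> ~z): 0.42 > 0, so result = 0
~z: Gödel ¬ of 0.42 = 0 (operand ≠ 0)
((z -> ~z) | ~z) = max(0, 0) = 0
(~x -> ((z -> ~z) | ~z)): 0 ≤ 0, so result = 1
~y: Gödel ¬ of 0.93 = 0 (operand ≠ 0)
(y | x) = max(0.93, 0.24) = 0.93
(x & (y | x)) = min(0.24, 0.93) = 0.24
(~y | (x & (y | x))) = max(0, 0.24) = 0.24
((~x -> ((z -> ~z) | ~z)) & (~y | (x & (y | x)))) = min(1, 0.24) = 0.24
(((~z & z) -> y) -> ((~x -> ((z -> ~z) | ~z)) & (~y | (x & (y | x))))): 1 > 0.24, so result = 0.24
((((~z & z) -> y) -> ((~x -> ((z -> ~z) | ~z)) & (~y | (x & (y | x))))) & w) = min(0.24, 0.59) = 0.24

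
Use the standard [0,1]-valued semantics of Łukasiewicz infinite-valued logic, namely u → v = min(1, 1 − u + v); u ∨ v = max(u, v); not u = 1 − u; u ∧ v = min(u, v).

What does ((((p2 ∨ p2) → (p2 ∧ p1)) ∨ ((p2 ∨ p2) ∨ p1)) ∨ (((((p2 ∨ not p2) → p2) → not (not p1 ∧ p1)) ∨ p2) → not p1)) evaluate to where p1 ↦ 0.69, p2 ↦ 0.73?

(p2 ∨ p2) = max(0.73, 0.73) = 0.73
(p2 ∧ p1) = min(0.73, 0.69) = 0.69
((p2 ∨ p2) → (p2 ∧ p1)): min(1, 1 − 0.73 + 0.69) = 0.96
(p2 ∨ p2) = max(0.73, 0.73) = 0.73
((p2 ∨ p2) ∨ p1) = max(0.73, 0.69) = 0.73
(((p2 ∨ p2) → (p2 ∧ p1)) ∨ ((p2 ∨ p2) ∨ p1)) = max(0.96, 0.73) = 0.96
not p2: Łukasiewicz ¬ gives 1 − 0.73 = 0.27
(p2 ∨ not p2) = max(0.73, 0.27) = 0.73
((p2 ∨ not p2) → p2): min(1, 1 − 0.73 + 0.73) = 1
not p1: Łukasiewicz ¬ gives 1 − 0.69 = 0.31
(not p1 ∧ p1) = min(0.31, 0.69) = 0.31
not (not p1 ∧ p1): Łukasiewicz ¬ gives 1 − 0.31 = 0.69
(((p2 ∨ not p2) → p2) → not (not p1 ∧ p1)): min(1, 1 − 1 + 0.69) = 0.69
((((p2 ∨ not p2) → p2) → not (not p1 ∧ p1)) ∨ p2) = max(0.69, 0.73) = 0.73
not p1: Łukasiewicz ¬ gives 1 − 0.69 = 0.31
(((((p2 ∨ not p2) → p2) → not (not p1 ∧ p1)) ∨ p2) → not p1): min(1, 1 − 0.73 + 0.31) = 0.58
((((p2 ∨ p2) → (p2 ∧ p1)) ∨ ((p2 ∨ p2) ∨ p1)) ∨ (((((p2 ∨ not p2) → p2) → not (not p1 ∧ p1)) ∨ p2) → not p1)) = max(0.96, 0.58) = 0.96

0.96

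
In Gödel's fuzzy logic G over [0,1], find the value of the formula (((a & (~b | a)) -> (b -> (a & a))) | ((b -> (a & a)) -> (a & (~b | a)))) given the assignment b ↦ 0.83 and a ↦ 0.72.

1.00

~b: Gödel ¬ of 0.83 = 0 (operand ≠ 0)
(~b | a) = max(0, 0.72) = 0.72
(a & (~b | a)) = min(0.72, 0.72) = 0.72
(a & a) = min(0.72, 0.72) = 0.72
(b -> (a & a)): 0.83 > 0.72, so result = 0.72
((a & (~b | a)) -> (b -> (a & a))): 0.72 ≤ 0.72, so result = 1
(a & a) = min(0.72, 0.72) = 0.72
(b -> (a & a)): 0.83 > 0.72, so result = 0.72
~b: Gödel ¬ of 0.83 = 0 (operand ≠ 0)
(~b | a) = max(0, 0.72) = 0.72
(a & (~b | a)) = min(0.72, 0.72) = 0.72
((b -> (a & a)) -> (a & (~b | a))): 0.72 ≤ 0.72, so result = 1
(((a & (~b | a)) -> (b -> (a & a))) | ((b -> (a & a)) -> (a & (~b | a)))) = max(1, 1) = 1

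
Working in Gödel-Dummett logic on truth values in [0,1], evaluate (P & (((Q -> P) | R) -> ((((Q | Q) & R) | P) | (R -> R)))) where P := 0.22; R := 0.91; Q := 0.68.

0.22

(Q -> P): 0.68 > 0.22, so result = 0.22
((Q -> P) | R) = max(0.22, 0.91) = 0.91
(Q | Q) = max(0.68, 0.68) = 0.68
((Q | Q) & R) = min(0.68, 0.91) = 0.68
(((Q | Q) & R) | P) = max(0.68, 0.22) = 0.68
(R -> R): 0.91 ≤ 0.91, so result = 1
((((Q | Q) & R) | P) | (R -> R)) = max(0.68, 1) = 1
(((Q -> P) | R) -> ((((Q | Q) & R) | P) | (R -> R))): 0.91 ≤ 1, so result = 1
(P & (((Q -> P) | R) -> ((((Q | Q) & R) | P) | (R -> R)))) = min(0.22, 1) = 0.22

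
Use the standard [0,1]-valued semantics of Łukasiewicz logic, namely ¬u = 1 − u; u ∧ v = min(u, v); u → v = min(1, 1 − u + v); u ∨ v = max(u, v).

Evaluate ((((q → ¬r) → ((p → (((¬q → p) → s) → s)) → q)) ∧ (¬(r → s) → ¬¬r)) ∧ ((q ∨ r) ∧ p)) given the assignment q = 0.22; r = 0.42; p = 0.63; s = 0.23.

¬r: Łukasiewicz ¬ gives 1 − 0.42 = 0.58
(q → ¬r): min(1, 1 − 0.22 + 0.58) = 1
¬q: Łukasiewicz ¬ gives 1 − 0.22 = 0.78
(¬q → p): min(1, 1 − 0.78 + 0.63) = 0.85
((¬q → p) → s): min(1, 1 − 0.85 + 0.23) = 0.38
(((¬q → p) → s) → s): min(1, 1 − 0.38 + 0.23) = 0.85
(p → (((¬q → p) → s) → s)): min(1, 1 − 0.63 + 0.85) = 1
((p → (((¬q → p) → s) → s)) → q): min(1, 1 − 1 + 0.22) = 0.22
((q → ¬r) → ((p → (((¬q → p) → s) → s)) → q)): min(1, 1 − 1 + 0.22) = 0.22
(r → s): min(1, 1 − 0.42 + 0.23) = 0.81
¬(r → s): Łukasiewicz ¬ gives 1 − 0.81 = 0.19
¬r: Łukasiewicz ¬ gives 1 − 0.42 = 0.58
¬¬r: Łukasiewicz ¬ gives 1 − 0.58 = 0.42
(¬(r → s) → ¬¬r): min(1, 1 − 0.19 + 0.42) = 1
(((q → ¬r) → ((p → (((¬q → p) → s) → s)) → q)) ∧ (¬(r → s) → ¬¬r)) = min(0.22, 1) = 0.22
(q ∨ r) = max(0.22, 0.42) = 0.42
((q ∨ r) ∧ p) = min(0.42, 0.63) = 0.42
((((q → ¬r) → ((p → (((¬q → p) → s) → s)) → q)) ∧ (¬(r → s) → ¬¬r)) ∧ ((q ∨ r) ∧ p)) = min(0.22, 0.42) = 0.22

0.22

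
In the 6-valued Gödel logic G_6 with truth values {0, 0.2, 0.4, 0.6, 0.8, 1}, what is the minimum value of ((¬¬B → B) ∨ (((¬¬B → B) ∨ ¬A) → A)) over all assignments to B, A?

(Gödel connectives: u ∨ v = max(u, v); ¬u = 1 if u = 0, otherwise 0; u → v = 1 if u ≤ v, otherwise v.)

The minimum is attained at B = 0.2, A = 0:
  ¬B: Gödel ¬ of 0.2 = 0 (operand ≠ 0)
  ¬¬B: Gödel ¬ of 0 = 1 (operand is 0)
  (¬¬B → B): 1 > 0.2, so result = 0.2
  ¬B: Gödel ¬ of 0.2 = 0 (operand ≠ 0)
  ¬¬B: Gödel ¬ of 0 = 1 (operand is 0)
  (¬¬B → B): 1 > 0.2, so result = 0.2
  ¬A: Gödel ¬ of 0 = 1 (operand is 0)
  ((¬¬B → B) ∨ ¬A) = max(0.2, 1) = 1
  (((¬¬B → B) ∨ ¬A) → A): 1 > 0, so result = 0
  ((¬¬B → B) ∨ (((¬¬B → B) ∨ ¬A) → A)) = max(0.2, 0) = 0.2
Checking all 36 assignments confirms none give a value below 0.20.

0.20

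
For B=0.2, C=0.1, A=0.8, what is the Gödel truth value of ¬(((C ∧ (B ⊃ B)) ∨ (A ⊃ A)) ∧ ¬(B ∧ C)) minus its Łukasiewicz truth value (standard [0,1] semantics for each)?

0.90

Gödel evaluation:
  (B ⊃ B): 0.2 ≤ 0.2, so result = 1
  (C ∧ (B ⊃ B)) = min(0.1, 1) = 0.1
  (A ⊃ A): 0.8 ≤ 0.8, so result = 1
  ((C ∧ (B ⊃ B)) ∨ (A ⊃ A)) = max(0.1, 1) = 1
  (B ∧ C) = min(0.2, 0.1) = 0.1
  ¬(B ∧ C): Gödel ¬ of 0.1 = 0 (operand ≠ 0)
  (((C ∧ (B ⊃ B)) ∨ (A ⊃ A)) ∧ ¬(B ∧ C)) = min(1, 0) = 0
  ¬(((C ∧ (B ⊃ B)) ∨ (A ⊃ A)) ∧ ¬(B ∧ C)): Gödel ¬ of 0 = 1 (operand is 0)
  Gödel value = 1
Łukasiewicz evaluation:
  (B ⊃ B): min(1, 1 − 0.2 + 0.2) = 1
  (C ∧ (B ⊃ B)) = min(0.1, 1) = 0.1
  (A ⊃ A): min(1, 1 − 0.8 + 0.8) = 1
  ((C ∧ (B ⊃ B)) ∨ (A ⊃ A)) = max(0.1, 1) = 1
  (B ∧ C) = min(0.2, 0.1) = 0.1
  ¬(B ∧ C): Łukasiewicz ¬ gives 1 − 0.1 = 0.9
  (((C ∧ (B ⊃ B)) ∨ (A ⊃ A)) ∧ ¬(B ∧ C)) = min(1, 0.9) = 0.9
  ¬(((C ∧ (B ⊃ B)) ∨ (A ⊃ A)) ∧ ¬(B ∧ C)): Łukasiewicz ¬ gives 1 − 0.9 = 0.1
  Łukasiewicz value = 0.1
Difference: 1 − 0.1 = 0.90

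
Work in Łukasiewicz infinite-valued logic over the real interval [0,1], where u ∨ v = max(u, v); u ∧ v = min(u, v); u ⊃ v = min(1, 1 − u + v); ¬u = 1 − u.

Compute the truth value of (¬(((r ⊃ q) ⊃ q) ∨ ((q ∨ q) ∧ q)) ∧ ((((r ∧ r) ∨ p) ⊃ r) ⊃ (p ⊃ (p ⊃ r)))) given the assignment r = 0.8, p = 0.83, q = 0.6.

0.20

(r ⊃ q): min(1, 1 − 0.8 + 0.6) = 0.8
((r ⊃ q) ⊃ q): min(1, 1 − 0.8 + 0.6) = 0.8
(q ∨ q) = max(0.6, 0.6) = 0.6
((q ∨ q) ∧ q) = min(0.6, 0.6) = 0.6
(((r ⊃ q) ⊃ q) ∨ ((q ∨ q) ∧ q)) = max(0.8, 0.6) = 0.8
¬(((r ⊃ q) ⊃ q) ∨ ((q ∨ q) ∧ q)): Łukasiewicz ¬ gives 1 − 0.8 = 0.2
(r ∧ r) = min(0.8, 0.8) = 0.8
((r ∧ r) ∨ p) = max(0.8, 0.83) = 0.83
(((r ∧ r) ∨ p) ⊃ r): min(1, 1 − 0.83 + 0.8) = 0.97
(p ⊃ r): min(1, 1 − 0.83 + 0.8) = 0.97
(p ⊃ (p ⊃ r)): min(1, 1 − 0.83 + 0.97) = 1
((((r ∧ r) ∨ p) ⊃ r) ⊃ (p ⊃ (p ⊃ r))): min(1, 1 − 0.97 + 1) = 1
(¬(((r ⊃ q) ⊃ q) ∨ ((q ∨ q) ∧ q)) ∧ ((((r ∧ r) ∨ p) ⊃ r) ⊃ (p ⊃ (p ⊃ r)))) = min(0.2, 1) = 0.2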